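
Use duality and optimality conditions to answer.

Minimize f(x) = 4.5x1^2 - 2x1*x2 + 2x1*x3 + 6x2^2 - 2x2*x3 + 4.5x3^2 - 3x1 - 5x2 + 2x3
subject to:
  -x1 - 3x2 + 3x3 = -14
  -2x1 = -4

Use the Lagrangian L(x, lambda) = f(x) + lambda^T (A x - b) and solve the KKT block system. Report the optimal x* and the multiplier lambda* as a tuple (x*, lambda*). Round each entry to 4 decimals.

Form the Lagrangian:
  L(x, lambda) = (1/2) x^T Q x + c^T x + lambda^T (A x - b)
Stationarity (grad_x L = 0): Q x + c + A^T lambda = 0.
Primal feasibility: A x = b.

This gives the KKT block system:
  [ Q   A^T ] [ x     ]   [-c ]
  [ A    0  ] [ lambda ] = [ b ]

Solving the linear system:
  x*      = (2, 1.8235, -2.1765)
  lambda* = (5.7451, 0.6275)
  f(x*)   = 31.7353

x* = (2, 1.8235, -2.1765), lambda* = (5.7451, 0.6275)


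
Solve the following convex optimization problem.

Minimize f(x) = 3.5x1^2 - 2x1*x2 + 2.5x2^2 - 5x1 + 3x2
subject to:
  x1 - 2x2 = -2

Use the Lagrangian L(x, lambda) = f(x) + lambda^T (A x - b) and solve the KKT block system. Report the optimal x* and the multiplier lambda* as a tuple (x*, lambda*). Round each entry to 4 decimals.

Form the Lagrangian:
  L(x, lambda) = (1/2) x^T Q x + c^T x + lambda^T (A x - b)
Stationarity (grad_x L = 0): Q x + c + A^T lambda = 0.
Primal feasibility: A x = b.

This gives the KKT block system:
  [ Q   A^T ] [ x     ]   [-c ]
  [ A    0  ] [ lambda ] = [ b ]

Solving the linear system:
  x*      = (0.48, 1.24)
  lambda* = (4.12)
  f(x*)   = 4.78

x* = (0.48, 1.24), lambda* = (4.12)


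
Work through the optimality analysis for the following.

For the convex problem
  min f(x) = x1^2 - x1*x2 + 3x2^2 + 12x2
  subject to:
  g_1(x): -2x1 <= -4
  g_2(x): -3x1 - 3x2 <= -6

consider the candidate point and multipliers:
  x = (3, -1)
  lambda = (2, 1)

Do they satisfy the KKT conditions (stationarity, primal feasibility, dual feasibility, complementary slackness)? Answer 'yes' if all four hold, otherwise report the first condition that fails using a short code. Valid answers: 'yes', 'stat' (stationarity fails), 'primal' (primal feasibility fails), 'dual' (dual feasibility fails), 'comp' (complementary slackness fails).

Gradient of f: grad f(x) = Q x + c = (7, 3)
Constraint values g_i(x) = a_i^T x - b_i:
  g_1((3, -1)) = -2
  g_2((3, -1)) = 0
Stationarity residual: grad f(x) + sum_i lambda_i a_i = (0, 0)
  -> stationarity OK
Primal feasibility (all g_i <= 0): OK
Dual feasibility (all lambda_i >= 0): OK
Complementary slackness (lambda_i * g_i(x) = 0 for all i): FAILS

Verdict: the first failing condition is complementary_slackness -> comp.

comp


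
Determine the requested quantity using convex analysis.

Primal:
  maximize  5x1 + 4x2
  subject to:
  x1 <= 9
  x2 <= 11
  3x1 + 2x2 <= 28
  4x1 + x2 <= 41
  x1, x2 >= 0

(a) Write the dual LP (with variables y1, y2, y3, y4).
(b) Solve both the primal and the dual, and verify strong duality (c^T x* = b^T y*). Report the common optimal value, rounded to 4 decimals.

The standard primal-dual pair for 'max c^T x s.t. A x <= b, x >= 0' is:
  Dual:  min b^T y  s.t.  A^T y >= c,  y >= 0.

So the dual LP is:
  minimize  9y1 + 11y2 + 28y3 + 41y4
  subject to:
    y1 + 3y3 + 4y4 >= 5
    y2 + 2y3 + y4 >= 4
    y1, y2, y3, y4 >= 0

Solving the primal: x* = (2, 11).
  primal value c^T x* = 54.
Solving the dual: y* = (0, 0.6667, 1.6667, 0).
  dual value b^T y* = 54.
Strong duality: c^T x* = b^T y*. Confirmed.

54


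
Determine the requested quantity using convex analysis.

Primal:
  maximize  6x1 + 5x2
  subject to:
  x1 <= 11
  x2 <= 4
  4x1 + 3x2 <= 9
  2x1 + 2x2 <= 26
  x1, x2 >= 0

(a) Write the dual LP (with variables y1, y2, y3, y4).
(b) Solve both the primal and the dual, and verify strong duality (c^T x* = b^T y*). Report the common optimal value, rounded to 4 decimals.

The standard primal-dual pair for 'max c^T x s.t. A x <= b, x >= 0' is:
  Dual:  min b^T y  s.t.  A^T y >= c,  y >= 0.

So the dual LP is:
  minimize  11y1 + 4y2 + 9y3 + 26y4
  subject to:
    y1 + 4y3 + 2y4 >= 6
    y2 + 3y3 + 2y4 >= 5
    y1, y2, y3, y4 >= 0

Solving the primal: x* = (0, 3).
  primal value c^T x* = 15.
Solving the dual: y* = (0, 0, 1.6667, 0).
  dual value b^T y* = 15.
Strong duality: c^T x* = b^T y*. Confirmed.

15


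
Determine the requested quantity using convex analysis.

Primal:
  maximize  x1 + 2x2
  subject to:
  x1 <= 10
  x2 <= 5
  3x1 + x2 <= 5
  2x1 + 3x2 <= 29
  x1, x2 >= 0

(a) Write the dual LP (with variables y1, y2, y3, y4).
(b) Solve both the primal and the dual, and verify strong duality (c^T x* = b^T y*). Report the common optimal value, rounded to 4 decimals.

The standard primal-dual pair for 'max c^T x s.t. A x <= b, x >= 0' is:
  Dual:  min b^T y  s.t.  A^T y >= c,  y >= 0.

So the dual LP is:
  minimize  10y1 + 5y2 + 5y3 + 29y4
  subject to:
    y1 + 3y3 + 2y4 >= 1
    y2 + y3 + 3y4 >= 2
    y1, y2, y3, y4 >= 0

Solving the primal: x* = (0, 5).
  primal value c^T x* = 10.
Solving the dual: y* = (0, 1.6667, 0.3333, 0).
  dual value b^T y* = 10.
Strong duality: c^T x* = b^T y*. Confirmed.

10


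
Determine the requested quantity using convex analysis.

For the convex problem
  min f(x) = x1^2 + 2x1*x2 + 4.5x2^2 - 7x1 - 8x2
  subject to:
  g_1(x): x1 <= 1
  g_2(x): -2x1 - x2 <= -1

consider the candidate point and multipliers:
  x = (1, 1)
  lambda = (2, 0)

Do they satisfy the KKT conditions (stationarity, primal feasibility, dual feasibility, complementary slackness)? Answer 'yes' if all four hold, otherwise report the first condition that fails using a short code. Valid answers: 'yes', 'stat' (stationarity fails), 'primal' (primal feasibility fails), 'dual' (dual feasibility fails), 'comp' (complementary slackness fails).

Gradient of f: grad f(x) = Q x + c = (-3, 3)
Constraint values g_i(x) = a_i^T x - b_i:
  g_1((1, 1)) = 0
  g_2((1, 1)) = -2
Stationarity residual: grad f(x) + sum_i lambda_i a_i = (-1, 3)
  -> stationarity FAILS
Primal feasibility (all g_i <= 0): OK
Dual feasibility (all lambda_i >= 0): OK
Complementary slackness (lambda_i * g_i(x) = 0 for all i): OK

Verdict: the first failing condition is stationarity -> stat.

stat


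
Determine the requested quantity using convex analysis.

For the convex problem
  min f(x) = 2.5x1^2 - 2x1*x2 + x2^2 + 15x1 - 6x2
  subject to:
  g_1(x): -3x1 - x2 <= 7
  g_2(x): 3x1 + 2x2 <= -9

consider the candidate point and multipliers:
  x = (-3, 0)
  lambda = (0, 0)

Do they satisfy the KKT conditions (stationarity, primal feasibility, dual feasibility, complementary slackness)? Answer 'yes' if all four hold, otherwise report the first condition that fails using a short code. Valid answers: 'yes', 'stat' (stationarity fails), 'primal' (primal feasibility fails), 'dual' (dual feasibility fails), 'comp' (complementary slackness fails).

Gradient of f: grad f(x) = Q x + c = (0, 0)
Constraint values g_i(x) = a_i^T x - b_i:
  g_1((-3, 0)) = 2
  g_2((-3, 0)) = 0
Stationarity residual: grad f(x) + sum_i lambda_i a_i = (0, 0)
  -> stationarity OK
Primal feasibility (all g_i <= 0): FAILS
Dual feasibility (all lambda_i >= 0): OK
Complementary slackness (lambda_i * g_i(x) = 0 for all i): OK

Verdict: the first failing condition is primal_feasibility -> primal.

primal


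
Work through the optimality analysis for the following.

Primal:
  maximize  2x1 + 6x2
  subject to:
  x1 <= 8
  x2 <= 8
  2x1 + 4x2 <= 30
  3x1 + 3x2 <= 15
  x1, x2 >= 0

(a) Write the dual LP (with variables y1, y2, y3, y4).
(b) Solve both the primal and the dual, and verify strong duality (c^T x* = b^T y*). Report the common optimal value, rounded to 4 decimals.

The standard primal-dual pair for 'max c^T x s.t. A x <= b, x >= 0' is:
  Dual:  min b^T y  s.t.  A^T y >= c,  y >= 0.

So the dual LP is:
  minimize  8y1 + 8y2 + 30y3 + 15y4
  subject to:
    y1 + 2y3 + 3y4 >= 2
    y2 + 4y3 + 3y4 >= 6
    y1, y2, y3, y4 >= 0

Solving the primal: x* = (0, 5).
  primal value c^T x* = 30.
Solving the dual: y* = (0, 0, 0, 2).
  dual value b^T y* = 30.
Strong duality: c^T x* = b^T y*. Confirmed.

30


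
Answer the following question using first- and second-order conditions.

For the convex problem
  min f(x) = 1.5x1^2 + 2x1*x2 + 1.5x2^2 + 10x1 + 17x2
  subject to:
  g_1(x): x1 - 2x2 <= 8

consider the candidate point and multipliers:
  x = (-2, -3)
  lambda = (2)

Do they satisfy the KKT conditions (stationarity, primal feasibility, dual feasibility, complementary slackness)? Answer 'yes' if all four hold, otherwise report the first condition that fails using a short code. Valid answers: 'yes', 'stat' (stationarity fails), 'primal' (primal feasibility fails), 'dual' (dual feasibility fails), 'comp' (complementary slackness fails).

Gradient of f: grad f(x) = Q x + c = (-2, 4)
Constraint values g_i(x) = a_i^T x - b_i:
  g_1((-2, -3)) = -4
Stationarity residual: grad f(x) + sum_i lambda_i a_i = (0, 0)
  -> stationarity OK
Primal feasibility (all g_i <= 0): OK
Dual feasibility (all lambda_i >= 0): OK
Complementary slackness (lambda_i * g_i(x) = 0 for all i): FAILS

Verdict: the first failing condition is complementary_slackness -> comp.

comp


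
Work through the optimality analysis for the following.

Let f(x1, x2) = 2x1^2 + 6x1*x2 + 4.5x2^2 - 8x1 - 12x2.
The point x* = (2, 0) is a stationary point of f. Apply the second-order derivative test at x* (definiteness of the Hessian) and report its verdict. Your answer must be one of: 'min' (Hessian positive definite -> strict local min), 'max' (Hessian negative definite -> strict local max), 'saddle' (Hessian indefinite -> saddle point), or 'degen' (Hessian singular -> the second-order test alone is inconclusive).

Compute the Hessian H = grad^2 f:
  H = [[4, 6], [6, 9]]
Verify stationarity: grad f(x*) = H x* + g = (0, 0).
Eigenvalues of H: 0, 13.
H has a zero eigenvalue (singular; positive semidefinite but not definite), so H is neither positive definite, negative definite, nor indefinite. The second-order test alone is inconclusive -> degen.
(Indeed, f is constant along the null direction of H through x*, so x* is not a strict local extremum.)

degen


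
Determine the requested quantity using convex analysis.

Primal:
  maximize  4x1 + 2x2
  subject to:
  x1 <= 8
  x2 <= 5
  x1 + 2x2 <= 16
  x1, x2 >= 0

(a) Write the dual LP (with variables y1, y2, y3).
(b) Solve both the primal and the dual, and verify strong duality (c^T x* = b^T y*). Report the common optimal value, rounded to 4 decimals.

The standard primal-dual pair for 'max c^T x s.t. A x <= b, x >= 0' is:
  Dual:  min b^T y  s.t.  A^T y >= c,  y >= 0.

So the dual LP is:
  minimize  8y1 + 5y2 + 16y3
  subject to:
    y1 + y3 >= 4
    y2 + 2y3 >= 2
    y1, y2, y3 >= 0

Solving the primal: x* = (8, 4).
  primal value c^T x* = 40.
Solving the dual: y* = (3, 0, 1).
  dual value b^T y* = 40.
Strong duality: c^T x* = b^T y*. Confirmed.

40


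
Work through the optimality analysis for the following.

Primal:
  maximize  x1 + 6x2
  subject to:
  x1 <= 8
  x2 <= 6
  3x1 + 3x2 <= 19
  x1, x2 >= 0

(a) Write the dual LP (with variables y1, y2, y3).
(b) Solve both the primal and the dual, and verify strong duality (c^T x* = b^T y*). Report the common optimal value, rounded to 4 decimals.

The standard primal-dual pair for 'max c^T x s.t. A x <= b, x >= 0' is:
  Dual:  min b^T y  s.t.  A^T y >= c,  y >= 0.

So the dual LP is:
  minimize  8y1 + 6y2 + 19y3
  subject to:
    y1 + 3y3 >= 1
    y2 + 3y3 >= 6
    y1, y2, y3 >= 0

Solving the primal: x* = (0.3333, 6).
  primal value c^T x* = 36.3333.
Solving the dual: y* = (0, 5, 0.3333).
  dual value b^T y* = 36.3333.
Strong duality: c^T x* = b^T y*. Confirmed.

36.3333


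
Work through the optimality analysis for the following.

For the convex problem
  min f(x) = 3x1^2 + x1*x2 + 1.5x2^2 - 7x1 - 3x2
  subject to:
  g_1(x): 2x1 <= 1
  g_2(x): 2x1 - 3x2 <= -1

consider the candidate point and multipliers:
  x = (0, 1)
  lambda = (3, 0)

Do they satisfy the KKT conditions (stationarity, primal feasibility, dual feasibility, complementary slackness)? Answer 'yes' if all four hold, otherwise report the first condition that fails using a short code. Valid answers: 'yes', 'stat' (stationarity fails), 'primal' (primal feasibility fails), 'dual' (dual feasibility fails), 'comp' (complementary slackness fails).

Gradient of f: grad f(x) = Q x + c = (-6, 0)
Constraint values g_i(x) = a_i^T x - b_i:
  g_1((0, 1)) = -1
  g_2((0, 1)) = -2
Stationarity residual: grad f(x) + sum_i lambda_i a_i = (0, 0)
  -> stationarity OK
Primal feasibility (all g_i <= 0): OK
Dual feasibility (all lambda_i >= 0): OK
Complementary slackness (lambda_i * g_i(x) = 0 for all i): FAILS

Verdict: the first failing condition is complementary_slackness -> comp.

comp


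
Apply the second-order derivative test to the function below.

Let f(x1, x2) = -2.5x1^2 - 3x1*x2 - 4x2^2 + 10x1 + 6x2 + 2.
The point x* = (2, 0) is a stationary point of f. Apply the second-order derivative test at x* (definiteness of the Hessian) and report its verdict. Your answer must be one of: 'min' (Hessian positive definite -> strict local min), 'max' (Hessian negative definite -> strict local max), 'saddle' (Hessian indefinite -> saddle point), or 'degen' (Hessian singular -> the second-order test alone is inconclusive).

Compute the Hessian H = grad^2 f:
  H = [[-5, -3], [-3, -8]]
Verify stationarity: grad f(x*) = H x* + g = (0, 0).
Eigenvalues of H: -9.8541, -3.1459.
Both eigenvalues < 0, so H is negative definite -> x* is a strict local max.

max


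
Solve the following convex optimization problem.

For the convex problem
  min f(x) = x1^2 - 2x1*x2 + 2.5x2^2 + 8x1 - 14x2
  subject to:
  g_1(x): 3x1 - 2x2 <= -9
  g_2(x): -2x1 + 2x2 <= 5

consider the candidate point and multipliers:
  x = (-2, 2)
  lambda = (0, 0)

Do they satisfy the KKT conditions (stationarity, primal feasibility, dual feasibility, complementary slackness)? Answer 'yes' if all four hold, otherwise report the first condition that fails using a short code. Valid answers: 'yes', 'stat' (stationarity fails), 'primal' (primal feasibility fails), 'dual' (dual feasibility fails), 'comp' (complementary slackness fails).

Gradient of f: grad f(x) = Q x + c = (0, 0)
Constraint values g_i(x) = a_i^T x - b_i:
  g_1((-2, 2)) = -1
  g_2((-2, 2)) = 3
Stationarity residual: grad f(x) + sum_i lambda_i a_i = (0, 0)
  -> stationarity OK
Primal feasibility (all g_i <= 0): FAILS
Dual feasibility (all lambda_i >= 0): OK
Complementary slackness (lambda_i * g_i(x) = 0 for all i): OK

Verdict: the first failing condition is primal_feasibility -> primal.

primal


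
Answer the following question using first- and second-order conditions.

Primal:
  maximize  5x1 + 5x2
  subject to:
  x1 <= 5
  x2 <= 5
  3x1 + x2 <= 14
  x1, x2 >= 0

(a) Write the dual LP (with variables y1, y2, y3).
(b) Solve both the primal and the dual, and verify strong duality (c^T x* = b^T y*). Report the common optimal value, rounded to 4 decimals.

The standard primal-dual pair for 'max c^T x s.t. A x <= b, x >= 0' is:
  Dual:  min b^T y  s.t.  A^T y >= c,  y >= 0.

So the dual LP is:
  minimize  5y1 + 5y2 + 14y3
  subject to:
    y1 + 3y3 >= 5
    y2 + y3 >= 5
    y1, y2, y3 >= 0

Solving the primal: x* = (3, 5).
  primal value c^T x* = 40.
Solving the dual: y* = (0, 3.3333, 1.6667).
  dual value b^T y* = 40.
Strong duality: c^T x* = b^T y*. Confirmed.

40


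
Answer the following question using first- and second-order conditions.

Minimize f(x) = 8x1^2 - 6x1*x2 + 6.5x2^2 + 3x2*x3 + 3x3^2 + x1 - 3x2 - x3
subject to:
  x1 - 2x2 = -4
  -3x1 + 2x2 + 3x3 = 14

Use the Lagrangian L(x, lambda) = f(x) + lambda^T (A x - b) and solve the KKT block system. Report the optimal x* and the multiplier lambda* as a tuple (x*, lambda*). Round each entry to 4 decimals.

Form the Lagrangian:
  L(x, lambda) = (1/2) x^T Q x + c^T x + lambda^T (A x - b)
Stationarity (grad_x L = 0): Q x + c + A^T lambda = 0.
Primal feasibility: A x = b.

This gives the KKT block system:
  [ Q   A^T ] [ x     ]   [-c ]
  [ A    0  ] [ lambda ] = [ b ]

Solving the linear system:
  x*      = (-1.2372, 1.3814, 2.5085)
  lambda* = (8.8884, -6.0651)
  f(x*)   = 56.2876

x* = (-1.2372, 1.3814, 2.5085), lambda* = (8.8884, -6.0651)


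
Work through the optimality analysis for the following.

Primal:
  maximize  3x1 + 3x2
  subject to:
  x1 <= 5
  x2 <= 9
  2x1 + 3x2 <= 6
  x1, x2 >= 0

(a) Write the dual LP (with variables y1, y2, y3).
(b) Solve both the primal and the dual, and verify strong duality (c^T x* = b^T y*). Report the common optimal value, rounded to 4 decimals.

The standard primal-dual pair for 'max c^T x s.t. A x <= b, x >= 0' is:
  Dual:  min b^T y  s.t.  A^T y >= c,  y >= 0.

So the dual LP is:
  minimize  5y1 + 9y2 + 6y3
  subject to:
    y1 + 2y3 >= 3
    y2 + 3y3 >= 3
    y1, y2, y3 >= 0

Solving the primal: x* = (3, 0).
  primal value c^T x* = 9.
Solving the dual: y* = (0, 0, 1.5).
  dual value b^T y* = 9.
Strong duality: c^T x* = b^T y*. Confirmed.

9


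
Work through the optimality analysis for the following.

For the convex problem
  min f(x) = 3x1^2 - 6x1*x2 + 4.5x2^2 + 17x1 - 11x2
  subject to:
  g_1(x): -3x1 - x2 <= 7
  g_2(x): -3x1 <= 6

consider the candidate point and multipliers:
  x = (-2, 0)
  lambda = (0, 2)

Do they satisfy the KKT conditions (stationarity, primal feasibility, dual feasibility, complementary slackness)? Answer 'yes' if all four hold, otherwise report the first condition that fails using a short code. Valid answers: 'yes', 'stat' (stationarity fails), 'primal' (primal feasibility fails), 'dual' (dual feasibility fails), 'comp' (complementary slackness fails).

Gradient of f: grad f(x) = Q x + c = (5, 1)
Constraint values g_i(x) = a_i^T x - b_i:
  g_1((-2, 0)) = -1
  g_2((-2, 0)) = 0
Stationarity residual: grad f(x) + sum_i lambda_i a_i = (-1, 1)
  -> stationarity FAILS
Primal feasibility (all g_i <= 0): OK
Dual feasibility (all lambda_i >= 0): OK
Complementary slackness (lambda_i * g_i(x) = 0 for all i): OK

Verdict: the first failing condition is stationarity -> stat.

stat


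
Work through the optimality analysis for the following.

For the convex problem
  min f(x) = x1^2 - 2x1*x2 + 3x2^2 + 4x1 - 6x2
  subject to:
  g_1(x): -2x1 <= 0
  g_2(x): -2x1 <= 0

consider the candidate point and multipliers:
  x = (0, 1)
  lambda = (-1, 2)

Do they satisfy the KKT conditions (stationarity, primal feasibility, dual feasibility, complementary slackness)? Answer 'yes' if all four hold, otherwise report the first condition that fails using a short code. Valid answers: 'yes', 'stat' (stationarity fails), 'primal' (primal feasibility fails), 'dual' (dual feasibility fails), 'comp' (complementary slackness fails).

Gradient of f: grad f(x) = Q x + c = (2, 0)
Constraint values g_i(x) = a_i^T x - b_i:
  g_1((0, 1)) = 0
  g_2((0, 1)) = 0
Stationarity residual: grad f(x) + sum_i lambda_i a_i = (0, 0)
  -> stationarity OK
Primal feasibility (all g_i <= 0): OK
Dual feasibility (all lambda_i >= 0): FAILS
Complementary slackness (lambda_i * g_i(x) = 0 for all i): OK

Verdict: the first failing condition is dual_feasibility -> dual.

dual


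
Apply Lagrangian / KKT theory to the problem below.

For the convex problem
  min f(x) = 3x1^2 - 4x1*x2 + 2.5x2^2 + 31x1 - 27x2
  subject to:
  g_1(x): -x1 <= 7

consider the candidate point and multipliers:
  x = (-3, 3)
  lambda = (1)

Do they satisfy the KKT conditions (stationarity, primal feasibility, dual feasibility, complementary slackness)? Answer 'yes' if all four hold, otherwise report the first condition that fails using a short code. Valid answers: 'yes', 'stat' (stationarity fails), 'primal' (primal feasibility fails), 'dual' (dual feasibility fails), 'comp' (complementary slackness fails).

Gradient of f: grad f(x) = Q x + c = (1, 0)
Constraint values g_i(x) = a_i^T x - b_i:
  g_1((-3, 3)) = -4
Stationarity residual: grad f(x) + sum_i lambda_i a_i = (0, 0)
  -> stationarity OK
Primal feasibility (all g_i <= 0): OK
Dual feasibility (all lambda_i >= 0): OK
Complementary slackness (lambda_i * g_i(x) = 0 for all i): FAILS

Verdict: the first failing condition is complementary_slackness -> comp.

comp


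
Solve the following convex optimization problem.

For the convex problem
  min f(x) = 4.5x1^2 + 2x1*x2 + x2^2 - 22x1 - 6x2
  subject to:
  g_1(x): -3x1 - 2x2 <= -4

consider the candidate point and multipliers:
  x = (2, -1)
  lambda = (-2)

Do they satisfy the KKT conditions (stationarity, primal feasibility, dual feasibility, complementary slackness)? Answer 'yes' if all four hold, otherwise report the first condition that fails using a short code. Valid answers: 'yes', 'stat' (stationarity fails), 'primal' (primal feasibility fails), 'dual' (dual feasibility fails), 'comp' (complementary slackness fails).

Gradient of f: grad f(x) = Q x + c = (-6, -4)
Constraint values g_i(x) = a_i^T x - b_i:
  g_1((2, -1)) = 0
Stationarity residual: grad f(x) + sum_i lambda_i a_i = (0, 0)
  -> stationarity OK
Primal feasibility (all g_i <= 0): OK
Dual feasibility (all lambda_i >= 0): FAILS
Complementary slackness (lambda_i * g_i(x) = 0 for all i): OK

Verdict: the first failing condition is dual_feasibility -> dual.

dual


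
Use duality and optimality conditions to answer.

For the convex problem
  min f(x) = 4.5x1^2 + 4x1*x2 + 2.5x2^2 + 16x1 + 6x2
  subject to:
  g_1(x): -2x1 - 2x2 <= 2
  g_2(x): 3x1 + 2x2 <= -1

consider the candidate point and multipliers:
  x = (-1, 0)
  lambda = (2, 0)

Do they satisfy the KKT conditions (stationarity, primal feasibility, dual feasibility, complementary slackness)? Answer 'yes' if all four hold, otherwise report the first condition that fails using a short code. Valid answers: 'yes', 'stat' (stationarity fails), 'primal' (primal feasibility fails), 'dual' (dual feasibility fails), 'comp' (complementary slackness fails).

Gradient of f: grad f(x) = Q x + c = (7, 2)
Constraint values g_i(x) = a_i^T x - b_i:
  g_1((-1, 0)) = 0
  g_2((-1, 0)) = -2
Stationarity residual: grad f(x) + sum_i lambda_i a_i = (3, -2)
  -> stationarity FAILS
Primal feasibility (all g_i <= 0): OK
Dual feasibility (all lambda_i >= 0): OK
Complementary slackness (lambda_i * g_i(x) = 0 for all i): OK

Verdict: the first failing condition is stationarity -> stat.

stat


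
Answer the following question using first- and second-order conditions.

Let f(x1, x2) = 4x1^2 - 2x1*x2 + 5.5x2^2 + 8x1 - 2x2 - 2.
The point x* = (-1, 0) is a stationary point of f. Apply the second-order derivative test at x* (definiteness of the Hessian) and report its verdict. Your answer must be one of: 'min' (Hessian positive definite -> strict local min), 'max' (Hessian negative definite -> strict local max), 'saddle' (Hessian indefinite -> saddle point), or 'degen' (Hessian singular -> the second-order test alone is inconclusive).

Compute the Hessian H = grad^2 f:
  H = [[8, -2], [-2, 11]]
Verify stationarity: grad f(x*) = H x* + g = (0, 0).
Eigenvalues of H: 7, 12.
Both eigenvalues > 0, so H is positive definite -> x* is a strict local min.

min


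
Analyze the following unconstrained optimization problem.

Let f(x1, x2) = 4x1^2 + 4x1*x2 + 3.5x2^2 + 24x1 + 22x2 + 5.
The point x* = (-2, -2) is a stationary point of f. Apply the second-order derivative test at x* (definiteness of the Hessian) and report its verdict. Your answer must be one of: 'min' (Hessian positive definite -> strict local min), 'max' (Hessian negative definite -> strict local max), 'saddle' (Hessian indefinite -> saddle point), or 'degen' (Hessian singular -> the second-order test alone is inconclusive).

Compute the Hessian H = grad^2 f:
  H = [[8, 4], [4, 7]]
Verify stationarity: grad f(x*) = H x* + g = (0, 0).
Eigenvalues of H: 3.4689, 11.5311.
Both eigenvalues > 0, so H is positive definite -> x* is a strict local min.

min


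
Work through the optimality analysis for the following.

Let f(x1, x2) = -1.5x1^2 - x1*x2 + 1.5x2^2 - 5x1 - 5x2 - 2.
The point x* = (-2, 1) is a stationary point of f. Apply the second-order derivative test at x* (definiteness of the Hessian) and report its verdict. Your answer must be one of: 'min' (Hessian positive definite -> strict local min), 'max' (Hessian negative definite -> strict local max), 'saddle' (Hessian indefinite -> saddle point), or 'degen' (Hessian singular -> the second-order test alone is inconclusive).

Compute the Hessian H = grad^2 f:
  H = [[-3, -1], [-1, 3]]
Verify stationarity: grad f(x*) = H x* + g = (0, 0).
Eigenvalues of H: -3.1623, 3.1623.
Eigenvalues have mixed signs, so H is indefinite -> x* is a saddle point.

saddle


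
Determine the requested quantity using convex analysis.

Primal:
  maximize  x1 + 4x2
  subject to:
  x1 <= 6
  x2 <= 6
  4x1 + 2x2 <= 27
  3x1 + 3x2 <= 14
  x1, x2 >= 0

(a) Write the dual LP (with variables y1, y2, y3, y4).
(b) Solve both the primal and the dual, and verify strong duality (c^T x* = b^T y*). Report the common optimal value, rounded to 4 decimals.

The standard primal-dual pair for 'max c^T x s.t. A x <= b, x >= 0' is:
  Dual:  min b^T y  s.t.  A^T y >= c,  y >= 0.

So the dual LP is:
  minimize  6y1 + 6y2 + 27y3 + 14y4
  subject to:
    y1 + 4y3 + 3y4 >= 1
    y2 + 2y3 + 3y4 >= 4
    y1, y2, y3, y4 >= 0

Solving the primal: x* = (0, 4.6667).
  primal value c^T x* = 18.6667.
Solving the dual: y* = (0, 0, 0, 1.3333).
  dual value b^T y* = 18.6667.
Strong duality: c^T x* = b^T y*. Confirmed.

18.6667


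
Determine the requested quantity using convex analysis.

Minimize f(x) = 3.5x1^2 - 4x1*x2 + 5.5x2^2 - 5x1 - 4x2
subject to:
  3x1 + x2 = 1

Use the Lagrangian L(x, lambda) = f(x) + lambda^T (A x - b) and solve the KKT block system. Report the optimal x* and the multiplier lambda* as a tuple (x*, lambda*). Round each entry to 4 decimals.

Form the Lagrangian:
  L(x, lambda) = (1/2) x^T Q x + c^T x + lambda^T (A x - b)
Stationarity (grad_x L = 0): Q x + c + A^T lambda = 0.
Primal feasibility: A x = b.

This gives the KKT block system:
  [ Q   A^T ] [ x     ]   [-c ]
  [ A    0  ] [ lambda ] = [ b ]

Solving the linear system:
  x*      = (0.2308, 0.3077)
  lambda* = (1.5385)
  f(x*)   = -1.9615

x* = (0.2308, 0.3077), lambda* = (1.5385)


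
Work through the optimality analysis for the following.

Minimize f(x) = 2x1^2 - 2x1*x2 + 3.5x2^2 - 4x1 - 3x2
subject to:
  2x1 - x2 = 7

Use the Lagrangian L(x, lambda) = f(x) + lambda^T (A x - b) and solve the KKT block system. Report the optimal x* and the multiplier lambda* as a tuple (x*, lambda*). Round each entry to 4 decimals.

Form the Lagrangian:
  L(x, lambda) = (1/2) x^T Q x + c^T x + lambda^T (A x - b)
Stationarity (grad_x L = 0): Q x + c + A^T lambda = 0.
Primal feasibility: A x = b.

This gives the KKT block system:
  [ Q   A^T ] [ x     ]   [-c ]
  [ A    0  ] [ lambda ] = [ b ]

Solving the linear system:
  x*      = (3.9167, 0.8333)
  lambda* = (-5)
  f(x*)   = 8.4167

x* = (3.9167, 0.8333), lambda* = (-5)


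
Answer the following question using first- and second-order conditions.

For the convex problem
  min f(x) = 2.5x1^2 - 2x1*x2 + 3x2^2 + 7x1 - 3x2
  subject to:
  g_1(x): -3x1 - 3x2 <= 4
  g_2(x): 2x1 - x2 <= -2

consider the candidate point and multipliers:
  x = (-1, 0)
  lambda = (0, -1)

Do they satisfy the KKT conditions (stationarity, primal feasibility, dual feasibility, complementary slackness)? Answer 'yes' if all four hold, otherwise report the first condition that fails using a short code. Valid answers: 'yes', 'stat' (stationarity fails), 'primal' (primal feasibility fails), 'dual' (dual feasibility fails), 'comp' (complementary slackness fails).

Gradient of f: grad f(x) = Q x + c = (2, -1)
Constraint values g_i(x) = a_i^T x - b_i:
  g_1((-1, 0)) = -1
  g_2((-1, 0)) = 0
Stationarity residual: grad f(x) + sum_i lambda_i a_i = (0, 0)
  -> stationarity OK
Primal feasibility (all g_i <= 0): OK
Dual feasibility (all lambda_i >= 0): FAILS
Complementary slackness (lambda_i * g_i(x) = 0 for all i): OK

Verdict: the first failing condition is dual_feasibility -> dual.

dual


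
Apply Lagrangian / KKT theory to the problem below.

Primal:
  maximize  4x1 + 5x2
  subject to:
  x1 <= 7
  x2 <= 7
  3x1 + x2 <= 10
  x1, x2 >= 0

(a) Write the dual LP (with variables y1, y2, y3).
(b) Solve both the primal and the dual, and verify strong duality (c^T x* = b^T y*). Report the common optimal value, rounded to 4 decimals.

The standard primal-dual pair for 'max c^T x s.t. A x <= b, x >= 0' is:
  Dual:  min b^T y  s.t.  A^T y >= c,  y >= 0.

So the dual LP is:
  minimize  7y1 + 7y2 + 10y3
  subject to:
    y1 + 3y3 >= 4
    y2 + y3 >= 5
    y1, y2, y3 >= 0

Solving the primal: x* = (1, 7).
  primal value c^T x* = 39.
Solving the dual: y* = (0, 3.6667, 1.3333).
  dual value b^T y* = 39.
Strong duality: c^T x* = b^T y*. Confirmed.

39


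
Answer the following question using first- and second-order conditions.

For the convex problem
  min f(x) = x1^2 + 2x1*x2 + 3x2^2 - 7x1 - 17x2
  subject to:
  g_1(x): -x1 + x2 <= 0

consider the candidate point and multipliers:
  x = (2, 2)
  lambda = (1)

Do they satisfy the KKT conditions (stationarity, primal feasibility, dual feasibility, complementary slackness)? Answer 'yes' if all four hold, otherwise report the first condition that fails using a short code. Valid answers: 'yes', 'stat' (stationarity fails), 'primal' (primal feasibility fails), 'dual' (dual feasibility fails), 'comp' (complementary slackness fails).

Gradient of f: grad f(x) = Q x + c = (1, -1)
Constraint values g_i(x) = a_i^T x - b_i:
  g_1((2, 2)) = 0
Stationarity residual: grad f(x) + sum_i lambda_i a_i = (0, 0)
  -> stationarity OK
Primal feasibility (all g_i <= 0): OK
Dual feasibility (all lambda_i >= 0): OK
Complementary slackness (lambda_i * g_i(x) = 0 for all i): OK

Verdict: yes, KKT holds.

yes


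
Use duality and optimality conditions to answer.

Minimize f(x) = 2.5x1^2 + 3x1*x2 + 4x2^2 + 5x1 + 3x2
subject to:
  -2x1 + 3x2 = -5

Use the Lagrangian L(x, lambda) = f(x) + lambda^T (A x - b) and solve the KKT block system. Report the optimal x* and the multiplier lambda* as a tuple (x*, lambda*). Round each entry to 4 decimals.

Form the Lagrangian:
  L(x, lambda) = (1/2) x^T Q x + c^T x + lambda^T (A x - b)
Stationarity (grad_x L = 0): Q x + c + A^T lambda = 0.
Primal feasibility: A x = b.

This gives the KKT block system:
  [ Q   A^T ] [ x     ]   [-c ]
  [ A    0  ] [ lambda ] = [ b ]

Solving the linear system:
  x*      = (0.5487, -1.3009)
  lambda* = (1.9204)
  f(x*)   = 4.2212

x* = (0.5487, -1.3009), lambda* = (1.9204)


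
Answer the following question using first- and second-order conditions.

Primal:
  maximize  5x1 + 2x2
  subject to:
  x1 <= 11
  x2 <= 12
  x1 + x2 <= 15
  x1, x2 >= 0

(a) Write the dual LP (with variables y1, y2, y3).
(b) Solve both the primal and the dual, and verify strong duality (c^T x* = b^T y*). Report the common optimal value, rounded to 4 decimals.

The standard primal-dual pair for 'max c^T x s.t. A x <= b, x >= 0' is:
  Dual:  min b^T y  s.t.  A^T y >= c,  y >= 0.

So the dual LP is:
  minimize  11y1 + 12y2 + 15y3
  subject to:
    y1 + y3 >= 5
    y2 + y3 >= 2
    y1, y2, y3 >= 0

Solving the primal: x* = (11, 4).
  primal value c^T x* = 63.
Solving the dual: y* = (3, 0, 2).
  dual value b^T y* = 63.
Strong duality: c^T x* = b^T y*. Confirmed.

63


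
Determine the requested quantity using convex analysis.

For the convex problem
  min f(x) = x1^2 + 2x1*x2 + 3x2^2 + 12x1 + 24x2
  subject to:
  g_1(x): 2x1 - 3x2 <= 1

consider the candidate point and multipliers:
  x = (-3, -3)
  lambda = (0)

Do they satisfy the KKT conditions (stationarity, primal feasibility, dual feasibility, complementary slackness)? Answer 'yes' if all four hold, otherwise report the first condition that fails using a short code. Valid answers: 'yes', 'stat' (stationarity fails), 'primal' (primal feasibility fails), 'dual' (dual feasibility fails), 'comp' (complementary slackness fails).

Gradient of f: grad f(x) = Q x + c = (0, 0)
Constraint values g_i(x) = a_i^T x - b_i:
  g_1((-3, -3)) = 2
Stationarity residual: grad f(x) + sum_i lambda_i a_i = (0, 0)
  -> stationarity OK
Primal feasibility (all g_i <= 0): FAILS
Dual feasibility (all lambda_i >= 0): OK
Complementary slackness (lambda_i * g_i(x) = 0 for all i): OK

Verdict: the first failing condition is primal_feasibility -> primal.

primal


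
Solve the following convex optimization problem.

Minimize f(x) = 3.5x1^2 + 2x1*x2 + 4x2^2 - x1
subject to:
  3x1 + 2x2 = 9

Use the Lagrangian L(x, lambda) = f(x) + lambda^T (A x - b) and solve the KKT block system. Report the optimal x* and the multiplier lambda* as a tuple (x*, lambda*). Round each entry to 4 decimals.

Form the Lagrangian:
  L(x, lambda) = (1/2) x^T Q x + c^T x + lambda^T (A x - b)
Stationarity (grad_x L = 0): Q x + c + A^T lambda = 0.
Primal feasibility: A x = b.

This gives the KKT block system:
  [ Q   A^T ] [ x     ]   [-c ]
  [ A    0  ] [ lambda ] = [ b ]

Solving the linear system:
  x*      = (2.4211, 0.8684)
  lambda* = (-5.8947)
  f(x*)   = 25.3158

x* = (2.4211, 0.8684), lambda* = (-5.8947)


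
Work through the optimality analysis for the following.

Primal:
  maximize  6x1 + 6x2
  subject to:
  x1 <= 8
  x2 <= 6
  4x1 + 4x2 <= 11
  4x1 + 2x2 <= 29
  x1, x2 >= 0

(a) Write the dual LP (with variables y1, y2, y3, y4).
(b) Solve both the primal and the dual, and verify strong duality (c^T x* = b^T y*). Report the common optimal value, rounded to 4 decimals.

The standard primal-dual pair for 'max c^T x s.t. A x <= b, x >= 0' is:
  Dual:  min b^T y  s.t.  A^T y >= c,  y >= 0.

So the dual LP is:
  minimize  8y1 + 6y2 + 11y3 + 29y4
  subject to:
    y1 + 4y3 + 4y4 >= 6
    y2 + 4y3 + 2y4 >= 6
    y1, y2, y3, y4 >= 0

Solving the primal: x* = (2.75, 0).
  primal value c^T x* = 16.5.
Solving the dual: y* = (0, 0, 1.5, 0).
  dual value b^T y* = 16.5.
Strong duality: c^T x* = b^T y*. Confirmed.

16.5


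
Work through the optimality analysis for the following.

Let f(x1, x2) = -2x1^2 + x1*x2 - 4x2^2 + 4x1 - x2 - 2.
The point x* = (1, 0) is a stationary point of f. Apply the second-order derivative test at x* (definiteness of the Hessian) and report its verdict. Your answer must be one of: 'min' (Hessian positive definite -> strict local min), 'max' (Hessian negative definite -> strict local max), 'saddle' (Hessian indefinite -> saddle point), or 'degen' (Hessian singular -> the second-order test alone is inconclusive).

Compute the Hessian H = grad^2 f:
  H = [[-4, 1], [1, -8]]
Verify stationarity: grad f(x*) = H x* + g = (0, 0).
Eigenvalues of H: -8.2361, -3.7639.
Both eigenvalues < 0, so H is negative definite -> x* is a strict local max.

max


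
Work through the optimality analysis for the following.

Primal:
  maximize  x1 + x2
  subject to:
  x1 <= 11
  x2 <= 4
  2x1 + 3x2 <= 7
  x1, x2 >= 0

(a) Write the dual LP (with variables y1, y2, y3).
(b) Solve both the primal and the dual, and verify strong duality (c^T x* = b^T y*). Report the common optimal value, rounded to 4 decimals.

The standard primal-dual pair for 'max c^T x s.t. A x <= b, x >= 0' is:
  Dual:  min b^T y  s.t.  A^T y >= c,  y >= 0.

So the dual LP is:
  minimize  11y1 + 4y2 + 7y3
  subject to:
    y1 + 2y3 >= 1
    y2 + 3y3 >= 1
    y1, y2, y3 >= 0

Solving the primal: x* = (3.5, 0).
  primal value c^T x* = 3.5.
Solving the dual: y* = (0, 0, 0.5).
  dual value b^T y* = 3.5.
Strong duality: c^T x* = b^T y*. Confirmed.

3.5


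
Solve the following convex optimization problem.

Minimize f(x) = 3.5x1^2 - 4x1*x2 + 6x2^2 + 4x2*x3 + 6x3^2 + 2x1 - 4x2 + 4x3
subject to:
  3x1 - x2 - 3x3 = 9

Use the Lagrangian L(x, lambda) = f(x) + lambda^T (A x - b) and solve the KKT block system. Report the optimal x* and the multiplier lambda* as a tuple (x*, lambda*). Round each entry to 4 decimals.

Form the Lagrangian:
  L(x, lambda) = (1/2) x^T Q x + c^T x + lambda^T (A x - b)
Stationarity (grad_x L = 0): Q x + c + A^T lambda = 0.
Primal feasibility: A x = b.

This gives the KKT block system:
  [ Q   A^T ] [ x     ]   [-c ]
  [ A    0  ] [ lambda ] = [ b ]

Solving the linear system:
  x*      = (1.8286, 1.1857, -1.5667)
  lambda* = (-3.3524)
  f(x*)   = 11.4095

x* = (1.8286, 1.1857, -1.5667), lambda* = (-3.3524)


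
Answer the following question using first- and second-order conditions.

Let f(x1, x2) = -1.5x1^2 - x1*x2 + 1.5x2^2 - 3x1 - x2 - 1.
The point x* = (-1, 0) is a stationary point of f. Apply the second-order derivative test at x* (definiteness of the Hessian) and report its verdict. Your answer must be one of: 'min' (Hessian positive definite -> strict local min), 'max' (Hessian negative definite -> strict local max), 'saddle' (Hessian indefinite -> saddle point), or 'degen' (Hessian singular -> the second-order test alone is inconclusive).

Compute the Hessian H = grad^2 f:
  H = [[-3, -1], [-1, 3]]
Verify stationarity: grad f(x*) = H x* + g = (0, 0).
Eigenvalues of H: -3.1623, 3.1623.
Eigenvalues have mixed signs, so H is indefinite -> x* is a saddle point.

saddle


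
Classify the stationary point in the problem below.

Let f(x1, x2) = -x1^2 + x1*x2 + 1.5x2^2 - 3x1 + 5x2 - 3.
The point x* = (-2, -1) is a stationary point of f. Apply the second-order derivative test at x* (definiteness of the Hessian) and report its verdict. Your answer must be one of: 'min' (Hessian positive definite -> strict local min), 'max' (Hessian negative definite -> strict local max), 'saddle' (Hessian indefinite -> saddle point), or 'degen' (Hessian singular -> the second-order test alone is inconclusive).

Compute the Hessian H = grad^2 f:
  H = [[-2, 1], [1, 3]]
Verify stationarity: grad f(x*) = H x* + g = (0, 0).
Eigenvalues of H: -2.1926, 3.1926.
Eigenvalues have mixed signs, so H is indefinite -> x* is a saddle point.

saddle


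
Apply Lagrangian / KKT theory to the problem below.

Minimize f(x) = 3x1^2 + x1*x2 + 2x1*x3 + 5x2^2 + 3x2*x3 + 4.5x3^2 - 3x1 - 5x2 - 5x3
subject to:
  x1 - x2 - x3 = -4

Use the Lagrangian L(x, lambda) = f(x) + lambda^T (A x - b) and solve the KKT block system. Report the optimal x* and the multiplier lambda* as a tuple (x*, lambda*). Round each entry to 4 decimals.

Form the Lagrangian:
  L(x, lambda) = (1/2) x^T Q x + c^T x + lambda^T (A x - b)
Stationarity (grad_x L = 0): Q x + c + A^T lambda = 0.
Primal feasibility: A x = b.

This gives the KKT block system:
  [ Q   A^T ] [ x     ]   [-c ]
  [ A    0  ] [ lambda ] = [ b ]

Solving the linear system:
  x*      = (-1.5152, 1.0303, 1.4545)
  lambda* = (8.1515)
  f(x*)   = 12.3636

x* = (-1.5152, 1.0303, 1.4545), lambda* = (8.1515)


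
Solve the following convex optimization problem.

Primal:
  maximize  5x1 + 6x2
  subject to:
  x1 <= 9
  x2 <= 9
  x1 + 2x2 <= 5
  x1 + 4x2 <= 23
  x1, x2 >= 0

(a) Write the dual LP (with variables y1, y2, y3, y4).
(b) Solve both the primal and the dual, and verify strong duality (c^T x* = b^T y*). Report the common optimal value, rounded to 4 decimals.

The standard primal-dual pair for 'max c^T x s.t. A x <= b, x >= 0' is:
  Dual:  min b^T y  s.t.  A^T y >= c,  y >= 0.

So the dual LP is:
  minimize  9y1 + 9y2 + 5y3 + 23y4
  subject to:
    y1 + y3 + y4 >= 5
    y2 + 2y3 + 4y4 >= 6
    y1, y2, y3, y4 >= 0

Solving the primal: x* = (5, 0).
  primal value c^T x* = 25.
Solving the dual: y* = (0, 0, 5, 0).
  dual value b^T y* = 25.
Strong duality: c^T x* = b^T y*. Confirmed.

25


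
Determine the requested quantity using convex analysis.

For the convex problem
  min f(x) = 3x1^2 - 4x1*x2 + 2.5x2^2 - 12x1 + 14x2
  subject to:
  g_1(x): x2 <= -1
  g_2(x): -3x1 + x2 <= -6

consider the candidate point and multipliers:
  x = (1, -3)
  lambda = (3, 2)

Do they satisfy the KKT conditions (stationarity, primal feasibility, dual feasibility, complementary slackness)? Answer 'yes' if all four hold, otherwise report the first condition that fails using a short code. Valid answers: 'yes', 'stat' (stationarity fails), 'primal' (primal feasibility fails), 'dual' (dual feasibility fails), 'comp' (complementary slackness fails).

Gradient of f: grad f(x) = Q x + c = (6, -5)
Constraint values g_i(x) = a_i^T x - b_i:
  g_1((1, -3)) = -2
  g_2((1, -3)) = 0
Stationarity residual: grad f(x) + sum_i lambda_i a_i = (0, 0)
  -> stationarity OK
Primal feasibility (all g_i <= 0): OK
Dual feasibility (all lambda_i >= 0): OK
Complementary slackness (lambda_i * g_i(x) = 0 for all i): FAILS

Verdict: the first failing condition is complementary_slackness -> comp.

comp


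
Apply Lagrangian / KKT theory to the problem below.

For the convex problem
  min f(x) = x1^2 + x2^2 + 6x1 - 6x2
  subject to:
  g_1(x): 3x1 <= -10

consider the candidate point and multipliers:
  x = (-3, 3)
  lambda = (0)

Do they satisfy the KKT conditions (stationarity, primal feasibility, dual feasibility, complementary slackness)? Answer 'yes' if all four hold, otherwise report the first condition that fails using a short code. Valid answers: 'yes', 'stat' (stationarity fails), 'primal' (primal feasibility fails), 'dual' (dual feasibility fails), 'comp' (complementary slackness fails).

Gradient of f: grad f(x) = Q x + c = (0, 0)
Constraint values g_i(x) = a_i^T x - b_i:
  g_1((-3, 3)) = 1
Stationarity residual: grad f(x) + sum_i lambda_i a_i = (0, 0)
  -> stationarity OK
Primal feasibility (all g_i <= 0): FAILS
Dual feasibility (all lambda_i >= 0): OK
Complementary slackness (lambda_i * g_i(x) = 0 for all i): OK

Verdict: the first failing condition is primal_feasibility -> primal.

primal
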